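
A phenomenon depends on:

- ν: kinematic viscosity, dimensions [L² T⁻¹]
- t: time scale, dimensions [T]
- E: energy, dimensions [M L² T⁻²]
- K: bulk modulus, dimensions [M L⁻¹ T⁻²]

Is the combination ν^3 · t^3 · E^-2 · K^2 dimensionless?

Sum the exponent of each base dimension across the product:
  M: 3·[ν]_M + 3·[t]_M − 2·[E]_M + 2·[K]_M = 3·(0) + 3·(0) − 2·(1) + 2·(1) = 0
  L: 3·[ν]_L + 3·[t]_L − 2·[E]_L + 2·[K]_L = 3·(2) + 3·(0) − 2·(2) + 2·(-1) = 0
  T: 3·[ν]_T + 3·[t]_T − 2·[E]_T + 2·[K]_T = 3·(-1) + 3·(1) − 2·(-2) + 2·(-2) = 0
All base exponents vanish — dimensionless.

yes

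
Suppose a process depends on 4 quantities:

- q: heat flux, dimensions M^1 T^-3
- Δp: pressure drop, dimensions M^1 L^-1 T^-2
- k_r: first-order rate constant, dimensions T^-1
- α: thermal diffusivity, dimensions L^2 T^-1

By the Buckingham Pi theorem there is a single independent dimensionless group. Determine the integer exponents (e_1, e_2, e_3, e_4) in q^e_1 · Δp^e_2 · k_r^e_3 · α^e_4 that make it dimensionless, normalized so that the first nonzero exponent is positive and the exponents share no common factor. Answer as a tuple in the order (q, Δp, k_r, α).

M: e_1·(1) + e_2·(1) + e_3·(0) + e_4·(0) = 0
L: e_1·(0) + e_2·(-1) + e_3·(0) + e_4·(2) = 0
T: e_1·(-3) + e_2·(-2) + e_3·(-1) + e_4·(-1) = 0
Solving this homogeneous linear system for the smallest-integer solution (first nonzero entry positive) gives (2, -2, -1, -1).

(2, -2, -1, -1)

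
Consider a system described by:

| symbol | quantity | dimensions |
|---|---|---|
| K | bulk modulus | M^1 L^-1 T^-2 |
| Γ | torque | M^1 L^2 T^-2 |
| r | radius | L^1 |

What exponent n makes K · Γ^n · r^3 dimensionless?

Balance the M exponent: (1)·n from Γ, plus (1) + 3·(0) = 1 from the rest, must sum to zero.
n + 1 = 0, so n = -1.

-1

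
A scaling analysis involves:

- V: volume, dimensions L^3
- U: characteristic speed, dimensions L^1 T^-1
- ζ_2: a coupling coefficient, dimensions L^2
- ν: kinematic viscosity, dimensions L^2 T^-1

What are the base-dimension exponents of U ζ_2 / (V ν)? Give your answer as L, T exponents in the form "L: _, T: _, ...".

Collect each base-dimension exponent across the product:
  L: −(3) + (1) + (2) − (2) = -2
  T: −(0) + (-1) + (0) − (-1) = 0
So the dimensions are [L⁻²].

L: -2, T: 0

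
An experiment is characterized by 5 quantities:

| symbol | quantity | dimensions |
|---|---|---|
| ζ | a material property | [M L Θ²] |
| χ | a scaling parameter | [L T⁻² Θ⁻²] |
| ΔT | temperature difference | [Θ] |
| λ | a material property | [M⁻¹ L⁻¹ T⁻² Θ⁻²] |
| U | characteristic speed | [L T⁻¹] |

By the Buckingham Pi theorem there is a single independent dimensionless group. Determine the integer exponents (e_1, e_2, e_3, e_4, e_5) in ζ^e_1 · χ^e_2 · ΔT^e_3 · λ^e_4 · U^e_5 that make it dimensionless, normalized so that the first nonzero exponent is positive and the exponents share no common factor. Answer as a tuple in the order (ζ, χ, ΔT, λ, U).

M: e_1·(1) + e_2·(0) + e_3·(0) + e_4·(-1) + e_5·(0) = 0
L: e_1·(1) + e_2·(1) + e_3·(0) + e_4·(-1) + e_5·(1) = 0
T: e_1·(0) + e_2·(-2) + e_3·(0) + e_4·(-2) + e_5·(-1) = 0
Θ: e_1·(2) + e_2·(-2) + e_3·(1) + e_4·(-2) + e_5·(0) = 0
Solving this homogeneous linear system for the smallest-integer solution (first nonzero entry positive) gives (1, -2, -4, 1, 2).

(1, -2, -4, 1, 2)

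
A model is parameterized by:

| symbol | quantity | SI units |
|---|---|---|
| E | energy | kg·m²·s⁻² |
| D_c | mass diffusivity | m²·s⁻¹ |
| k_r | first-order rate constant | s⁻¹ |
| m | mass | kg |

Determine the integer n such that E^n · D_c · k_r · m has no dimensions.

Balance the M exponent: (1)·n from E, plus (0) + (0) + (1) = 1 from the rest, must sum to zero.
n + 1 = 0, so n = -1.

-1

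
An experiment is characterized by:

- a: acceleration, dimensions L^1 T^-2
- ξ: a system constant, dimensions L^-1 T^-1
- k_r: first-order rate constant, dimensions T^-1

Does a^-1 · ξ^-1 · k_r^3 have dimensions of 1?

yes

Sum the exponent of each base dimension across the product:
  L: −[a]_L − [ξ]_L + 3·[k_r]_L = −(1) − (-1) + 3·(0) = 0
  T: −[a]_T − [ξ]_T + 3·[k_r]_T = −(-2) − (-1) + 3·(-1) = 0
All base exponents vanish — dimensionless.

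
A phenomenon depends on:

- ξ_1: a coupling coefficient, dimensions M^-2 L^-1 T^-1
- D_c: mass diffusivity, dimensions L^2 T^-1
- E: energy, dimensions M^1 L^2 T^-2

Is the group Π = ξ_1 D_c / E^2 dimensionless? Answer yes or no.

no

Sum the exponent of each base dimension across the product:
  M: [ξ_1]_M + [D_c]_M − 2·[E]_M = (-2) + (0) − 2·(1) = -4
  L: [ξ_1]_L + [D_c]_L − 2·[E]_L = (-1) + (2) − 2·(2) = -3
  T: [ξ_1]_T + [D_c]_T − 2·[E]_T = (-1) + (-1) − 2·(-2) = 2
Net dimensions [M⁻⁴ L⁻³ T²] ≠ [1] — not dimensionless.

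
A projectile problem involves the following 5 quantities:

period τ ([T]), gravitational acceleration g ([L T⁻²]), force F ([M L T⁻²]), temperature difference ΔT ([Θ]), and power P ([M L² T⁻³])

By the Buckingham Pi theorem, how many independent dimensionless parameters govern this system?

There are 5 variables and 4 base dimensions (M, L, T, Θ).
The dimension matrix has rank 4.
Independent dimensionless groups: 5 − 4 = 1.

1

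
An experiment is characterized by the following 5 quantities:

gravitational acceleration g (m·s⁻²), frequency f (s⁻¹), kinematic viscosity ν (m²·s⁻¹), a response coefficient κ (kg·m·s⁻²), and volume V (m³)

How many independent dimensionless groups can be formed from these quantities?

There are 5 variables and 3 base dimensions (M, L, T).
The dimension matrix has rank 3.
Independent dimensionless groups: 5 − 3 = 2.

2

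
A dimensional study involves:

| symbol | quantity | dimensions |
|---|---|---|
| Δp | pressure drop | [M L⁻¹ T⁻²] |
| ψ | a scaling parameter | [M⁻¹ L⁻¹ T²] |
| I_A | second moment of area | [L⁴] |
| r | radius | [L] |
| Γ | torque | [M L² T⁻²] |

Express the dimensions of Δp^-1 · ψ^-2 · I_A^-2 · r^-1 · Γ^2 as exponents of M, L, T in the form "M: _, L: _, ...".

Collect each base-dimension exponent across the product:
  M: −(1) − 2·(-1) − 2·(0) − (0) + 2·(1) = 3
  L: −(-1) − 2·(-1) − 2·(4) − (1) + 2·(2) = -2
  T: −(-2) − 2·(2) − 2·(0) − (0) + 2·(-2) = -6
So the dimensions are [M³ L⁻² T⁻⁶].

M: 3, L: -2, T: -6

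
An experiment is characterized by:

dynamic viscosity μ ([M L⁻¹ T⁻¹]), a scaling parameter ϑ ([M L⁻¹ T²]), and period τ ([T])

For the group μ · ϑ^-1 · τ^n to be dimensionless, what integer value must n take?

3

Balance the T exponent: (1)·n from τ, plus (-1) − (2) = -3 from the rest, must sum to zero.
n − 3 = 0, so n = 3.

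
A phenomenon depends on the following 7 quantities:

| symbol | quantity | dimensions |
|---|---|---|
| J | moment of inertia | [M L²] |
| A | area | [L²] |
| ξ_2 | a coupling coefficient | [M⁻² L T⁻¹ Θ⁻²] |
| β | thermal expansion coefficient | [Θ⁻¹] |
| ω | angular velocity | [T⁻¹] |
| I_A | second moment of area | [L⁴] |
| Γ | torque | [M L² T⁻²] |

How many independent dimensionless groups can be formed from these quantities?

3

There are 7 variables and 4 base dimensions (M, L, T, Θ).
The dimension matrix has rank 4.
Independent dimensionless groups: 7 − 4 = 3.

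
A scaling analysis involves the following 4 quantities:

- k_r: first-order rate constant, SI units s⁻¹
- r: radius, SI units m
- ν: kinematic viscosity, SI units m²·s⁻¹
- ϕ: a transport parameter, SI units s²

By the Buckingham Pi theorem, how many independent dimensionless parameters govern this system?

2

There are 4 variables and 2 base dimensions (L, T).
The dimension matrix has rank 2.
Independent dimensionless groups: 4 − 2 = 2.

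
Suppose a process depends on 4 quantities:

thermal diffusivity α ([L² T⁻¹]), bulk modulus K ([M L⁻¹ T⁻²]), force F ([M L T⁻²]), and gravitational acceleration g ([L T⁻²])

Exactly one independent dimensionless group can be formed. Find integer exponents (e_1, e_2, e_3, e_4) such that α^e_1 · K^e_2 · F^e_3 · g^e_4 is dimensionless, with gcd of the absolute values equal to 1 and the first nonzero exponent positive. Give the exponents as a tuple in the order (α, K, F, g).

(4, 3, -3, -2)

M: e_1·(0) + e_2·(1) + e_3·(1) + e_4·(0) = 0
L: e_1·(2) + e_2·(-1) + e_3·(1) + e_4·(1) = 0
T: e_1·(-1) + e_2·(-2) + e_3·(-2) + e_4·(-2) = 0
Solving this homogeneous linear system for the smallest-integer solution (first nonzero entry positive) gives (4, 3, -3, -2).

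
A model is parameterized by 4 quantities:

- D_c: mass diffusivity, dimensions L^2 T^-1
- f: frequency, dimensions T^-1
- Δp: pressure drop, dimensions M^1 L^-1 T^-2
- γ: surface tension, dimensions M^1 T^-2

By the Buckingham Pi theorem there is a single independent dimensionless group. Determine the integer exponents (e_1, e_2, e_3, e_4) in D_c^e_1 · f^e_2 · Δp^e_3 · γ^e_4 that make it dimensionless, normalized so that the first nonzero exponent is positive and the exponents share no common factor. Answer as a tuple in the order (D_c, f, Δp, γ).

(1, -1, 2, -2)

M: e_1·(0) + e_2·(0) + e_3·(1) + e_4·(1) = 0
L: e_1·(2) + e_2·(0) + e_3·(-1) + e_4·(0) = 0
T: e_1·(-1) + e_2·(-1) + e_3·(-2) + e_4·(-2) = 0
Solving this homogeneous linear system for the smallest-integer solution (first nonzero entry positive) gives (1, -1, 2, -2).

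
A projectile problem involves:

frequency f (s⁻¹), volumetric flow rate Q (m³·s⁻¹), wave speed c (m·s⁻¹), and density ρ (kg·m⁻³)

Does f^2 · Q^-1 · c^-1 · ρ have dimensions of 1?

Sum the exponent of each base dimension across the product:
  M: 2·[f]_M − [Q]_M − [c]_M + [ρ]_M = 2·(0) − (0) − (0) + (1) = 1
  L: 2·[f]_L − [Q]_L − [c]_L + [ρ]_L = 2·(0) − (3) − (1) + (-3) = -7
  T: 2·[f]_T − [Q]_T − [c]_T + [ρ]_T = 2·(-1) − (-1) − (-1) + (0) = 0
Net dimensions [M L⁻⁷] ≠ [1] — not dimensionless.

no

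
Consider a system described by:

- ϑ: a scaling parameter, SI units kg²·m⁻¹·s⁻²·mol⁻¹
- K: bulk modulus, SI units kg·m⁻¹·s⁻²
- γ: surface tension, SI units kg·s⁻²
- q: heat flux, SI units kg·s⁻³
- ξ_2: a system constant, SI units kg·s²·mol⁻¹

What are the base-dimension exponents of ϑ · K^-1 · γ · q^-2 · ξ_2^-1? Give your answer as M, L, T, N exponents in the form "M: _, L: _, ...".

M: -1, L: 0, T: 2, N: 0

Collect each base-dimension exponent across the product:
  M: (2) − (1) + (1) − 2·(1) − (1) = -1
  L: (-1) − (-1) + (0) − 2·(0) − (0) = 0
  T: (-2) − (-2) + (-2) − 2·(-3) − (2) = 2
  N: (-1) − (0) + (0) − 2·(0) − (-1) = 0
So the dimensions are [M⁻¹ T²].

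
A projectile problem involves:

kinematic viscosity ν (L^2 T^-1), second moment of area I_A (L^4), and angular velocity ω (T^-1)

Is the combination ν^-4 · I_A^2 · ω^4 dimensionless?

yes

Sum the exponent of each base dimension across the product:
  L: −4·[ν]_L + 2·[I_A]_L + 4·[ω]_L = −4·(2) + 2·(4) + 4·(0) = 0
  T: −4·[ν]_T + 2·[I_A]_T + 4·[ω]_T = −4·(-1) + 2·(0) + 4·(-1) = 0
All base exponents vanish — dimensionless.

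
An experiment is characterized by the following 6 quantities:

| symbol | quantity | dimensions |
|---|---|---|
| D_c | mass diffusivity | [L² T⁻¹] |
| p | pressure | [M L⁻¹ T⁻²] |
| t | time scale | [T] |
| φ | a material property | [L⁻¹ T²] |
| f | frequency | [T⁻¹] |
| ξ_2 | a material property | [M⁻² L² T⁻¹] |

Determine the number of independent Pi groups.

There are 6 variables and 3 base dimensions (M, L, T).
The dimension matrix has rank 3.
Independent dimensionless groups: 6 − 3 = 3.

3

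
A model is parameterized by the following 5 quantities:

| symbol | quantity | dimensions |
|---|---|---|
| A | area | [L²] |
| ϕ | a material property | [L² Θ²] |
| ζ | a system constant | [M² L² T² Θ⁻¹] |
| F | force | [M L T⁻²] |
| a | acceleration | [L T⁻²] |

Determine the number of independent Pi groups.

1

There are 5 variables and 4 base dimensions (M, L, T, Θ).
The dimension matrix has rank 4.
Independent dimensionless groups: 5 − 4 = 1.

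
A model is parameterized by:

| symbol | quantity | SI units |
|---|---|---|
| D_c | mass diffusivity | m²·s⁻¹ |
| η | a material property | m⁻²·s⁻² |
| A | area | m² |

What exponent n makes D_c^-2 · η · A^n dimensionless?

Balance the L exponent: (2)·n from A, plus −2·(2) + (-2) = -6 from the rest, must sum to zero.
2n − 6 = 0, so n = 3.

3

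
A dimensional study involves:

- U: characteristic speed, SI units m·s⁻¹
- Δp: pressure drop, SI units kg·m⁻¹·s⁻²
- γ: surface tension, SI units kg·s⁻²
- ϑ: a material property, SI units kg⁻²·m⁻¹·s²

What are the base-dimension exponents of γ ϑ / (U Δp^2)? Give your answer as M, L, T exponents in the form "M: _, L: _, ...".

Collect each base-dimension exponent across the product:
  M: −(0) − 2·(1) + (1) + (-2) = -3
  L: −(1) − 2·(-1) + (0) + (-1) = 0
  T: −(-1) − 2·(-2) + (-2) + (2) = 5
So the dimensions are [M⁻³ T⁵].

M: -3, L: 0, T: 5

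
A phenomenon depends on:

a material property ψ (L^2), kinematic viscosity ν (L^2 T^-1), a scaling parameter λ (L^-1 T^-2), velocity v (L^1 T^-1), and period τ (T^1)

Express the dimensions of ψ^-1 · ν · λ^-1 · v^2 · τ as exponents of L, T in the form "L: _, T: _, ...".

Collect each base-dimension exponent across the product:
  L: −(2) + (2) − (-1) + 2·(1) + (0) = 3
  T: −(0) + (-1) − (-2) + 2·(-1) + (1) = 0
So the dimensions are [L³].

L: 3, T: 0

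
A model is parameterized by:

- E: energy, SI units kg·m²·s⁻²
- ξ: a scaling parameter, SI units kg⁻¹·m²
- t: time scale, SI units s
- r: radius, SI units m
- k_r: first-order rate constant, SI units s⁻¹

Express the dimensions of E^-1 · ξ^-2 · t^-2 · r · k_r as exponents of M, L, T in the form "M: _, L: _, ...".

Collect each base-dimension exponent across the product:
  M: −(1) − 2·(-1) − 2·(0) + (0) + (0) = 1
  L: −(2) − 2·(2) − 2·(0) + (1) + (0) = -5
  T: −(-2) − 2·(0) − 2·(1) + (0) + (-1) = -1
So the dimensions are [M L⁻⁵ T⁻¹].

M: 1, L: -5, T: -1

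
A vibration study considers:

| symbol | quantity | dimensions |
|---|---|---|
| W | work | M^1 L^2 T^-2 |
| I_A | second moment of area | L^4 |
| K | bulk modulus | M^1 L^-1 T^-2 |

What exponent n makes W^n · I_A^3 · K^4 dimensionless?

-4

Balance the M exponent: (1)·n from W, plus 3·(0) + 4·(1) = 4 from the rest, must sum to zero.
n + 4 = 0, so n = -4.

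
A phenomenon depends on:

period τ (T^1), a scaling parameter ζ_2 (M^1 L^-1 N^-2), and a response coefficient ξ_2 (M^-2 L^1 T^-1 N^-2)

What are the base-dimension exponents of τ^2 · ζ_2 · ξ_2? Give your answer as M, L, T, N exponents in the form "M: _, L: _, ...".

Collect each base-dimension exponent across the product:
  M: 2·(0) + (1) + (-2) = -1
  L: 2·(0) + (-1) + (1) = 0
  T: 2·(1) + (0) + (-1) = 1
  N: 2·(0) + (-2) + (-2) = -4
So the dimensions are [M⁻¹ T N⁻⁴].

M: -1, L: 0, T: 1, N: -4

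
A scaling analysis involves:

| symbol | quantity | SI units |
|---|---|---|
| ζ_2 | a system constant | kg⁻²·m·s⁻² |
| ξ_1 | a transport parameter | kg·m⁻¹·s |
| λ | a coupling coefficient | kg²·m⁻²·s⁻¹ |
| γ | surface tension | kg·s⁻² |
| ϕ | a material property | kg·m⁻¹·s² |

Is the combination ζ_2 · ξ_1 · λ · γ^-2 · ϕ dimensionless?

no

Sum the exponent of each base dimension across the product:
  M: [ζ_2]_M + [ξ_1]_M + [λ]_M − 2·[γ]_M + [ϕ]_M = (-2) + (1) + (2) − 2·(1) + (1) = 0
  L: [ζ_2]_L + [ξ_1]_L + [λ]_L − 2·[γ]_L + [ϕ]_L = (1) + (-1) + (-2) − 2·(0) + (-1) = -3
  T: [ζ_2]_T + [ξ_1]_T + [λ]_T − 2·[γ]_T + [ϕ]_T = (-2) + (1) + (-1) − 2·(-2) + (2) = 4
Net dimensions [L⁻³ T⁴] ≠ [1] — not dimensionless.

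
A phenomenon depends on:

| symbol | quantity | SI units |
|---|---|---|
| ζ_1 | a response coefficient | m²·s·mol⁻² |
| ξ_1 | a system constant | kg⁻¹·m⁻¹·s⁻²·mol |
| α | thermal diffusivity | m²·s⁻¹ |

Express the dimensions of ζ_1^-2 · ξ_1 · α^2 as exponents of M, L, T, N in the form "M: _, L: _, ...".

Collect each base-dimension exponent across the product:
  M: −2·(0) + (-1) + 2·(0) = -1
  L: −2·(2) + (-1) + 2·(2) = -1
  T: −2·(1) + (-2) + 2·(-1) = -6
  N: −2·(-2) + (1) + 2·(0) = 5
So the dimensions are [M⁻¹ L⁻¹ T⁻⁶ N⁵].

M: -1, L: -1, T: -6, N: 5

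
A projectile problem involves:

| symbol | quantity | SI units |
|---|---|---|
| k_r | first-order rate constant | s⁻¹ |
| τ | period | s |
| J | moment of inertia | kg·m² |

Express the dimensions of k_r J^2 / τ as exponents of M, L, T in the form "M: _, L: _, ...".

M: 2, L: 4, T: -2

Collect each base-dimension exponent across the product:
  M: (0) − (0) + 2·(1) = 2
  L: (0) − (0) + 2·(2) = 4
  T: (-1) − (1) + 2·(0) = -2
So the dimensions are [M² L⁴ T⁻²].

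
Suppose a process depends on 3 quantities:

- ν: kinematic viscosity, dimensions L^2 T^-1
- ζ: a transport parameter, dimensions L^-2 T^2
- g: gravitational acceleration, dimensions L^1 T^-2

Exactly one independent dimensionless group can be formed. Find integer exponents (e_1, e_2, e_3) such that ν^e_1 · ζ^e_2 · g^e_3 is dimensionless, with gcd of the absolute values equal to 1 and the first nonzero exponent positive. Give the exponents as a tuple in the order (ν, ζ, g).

L: e_1·(2) + e_2·(-2) + e_3·(1) = 0
T: e_1·(-1) + e_2·(2) + e_3·(-2) = 0
Solving this homogeneous linear system for the smallest-integer solution (first nonzero entry positive) gives (2, 3, 2).

(2, 3, 2)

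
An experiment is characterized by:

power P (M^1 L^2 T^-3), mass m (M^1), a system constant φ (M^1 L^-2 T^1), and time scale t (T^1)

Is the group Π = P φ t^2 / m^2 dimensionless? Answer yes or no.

yes

Sum the exponent of each base dimension across the product:
  M: [P]_M − 2·[m]_M + [φ]_M + 2·[t]_M = (1) − 2·(1) + (1) + 2·(0) = 0
  L: [P]_L − 2·[m]_L + [φ]_L + 2·[t]_L = (2) − 2·(0) + (-2) + 2·(0) = 0
  T: [P]_T − 2·[m]_T + [φ]_T + 2·[t]_T = (-3) − 2·(0) + (1) + 2·(1) = 0
All base exponents vanish — dimensionless.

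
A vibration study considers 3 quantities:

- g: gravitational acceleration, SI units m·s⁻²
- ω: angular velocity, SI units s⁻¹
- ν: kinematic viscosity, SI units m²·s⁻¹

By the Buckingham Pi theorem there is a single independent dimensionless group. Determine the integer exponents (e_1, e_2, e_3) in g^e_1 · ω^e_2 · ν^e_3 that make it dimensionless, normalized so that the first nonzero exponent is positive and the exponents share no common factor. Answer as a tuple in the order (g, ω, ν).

(2, -3, -1)

L: e_1·(1) + e_2·(0) + e_3·(2) = 0
T: e_1·(-2) + e_2·(-1) + e_3·(-1) = 0
Solving this homogeneous linear system for the smallest-integer solution (first nonzero entry positive) gives (2, -3, -1).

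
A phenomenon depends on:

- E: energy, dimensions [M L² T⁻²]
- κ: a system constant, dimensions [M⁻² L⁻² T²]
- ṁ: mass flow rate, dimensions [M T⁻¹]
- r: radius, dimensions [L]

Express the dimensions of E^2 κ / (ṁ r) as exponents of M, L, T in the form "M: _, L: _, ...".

M: -1, L: 1, T: -1

Collect each base-dimension exponent across the product:
  M: 2·(1) + (-2) − (1) − (0) = -1
  L: 2·(2) + (-2) − (0) − (1) = 1
  T: 2·(-2) + (2) − (-1) − (0) = -1
So the dimensions are [M⁻¹ L T⁻¹].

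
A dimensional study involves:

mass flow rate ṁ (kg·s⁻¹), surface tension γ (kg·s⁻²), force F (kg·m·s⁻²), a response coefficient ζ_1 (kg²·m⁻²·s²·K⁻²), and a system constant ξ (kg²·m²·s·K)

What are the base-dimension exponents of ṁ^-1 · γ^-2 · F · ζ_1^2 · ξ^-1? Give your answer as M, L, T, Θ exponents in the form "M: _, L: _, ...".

M: 0, L: -5, T: 6, Θ: -5

Collect each base-dimension exponent across the product:
  M: −(1) − 2·(1) + (1) + 2·(2) − (2) = 0
  L: −(0) − 2·(0) + (1) + 2·(-2) − (2) = -5
  T: −(-1) − 2·(-2) + (-2) + 2·(2) − (1) = 6
  Θ: −(0) − 2·(0) + (0) + 2·(-2) − (1) = -5
So the dimensions are [L⁻⁵ T⁶ Θ⁻⁵].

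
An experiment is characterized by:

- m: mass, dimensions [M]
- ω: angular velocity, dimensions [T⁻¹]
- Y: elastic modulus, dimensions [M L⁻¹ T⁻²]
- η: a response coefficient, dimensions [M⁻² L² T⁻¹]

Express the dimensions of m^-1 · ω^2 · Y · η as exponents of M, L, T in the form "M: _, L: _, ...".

M: -2, L: 1, T: -5

Collect each base-dimension exponent across the product:
  M: −(1) + 2·(0) + (1) + (-2) = -2
  L: −(0) + 2·(0) + (-1) + (2) = 1
  T: −(0) + 2·(-1) + (-2) + (-1) = -5
So the dimensions are [M⁻² L T⁻⁵].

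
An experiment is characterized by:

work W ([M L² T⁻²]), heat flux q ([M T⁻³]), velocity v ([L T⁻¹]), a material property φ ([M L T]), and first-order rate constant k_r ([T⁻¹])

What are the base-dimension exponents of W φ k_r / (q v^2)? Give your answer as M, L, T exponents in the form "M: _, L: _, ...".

Collect each base-dimension exponent across the product:
  M: (1) − (1) − 2·(0) + (1) + (0) = 1
  L: (2) − (0) − 2·(1) + (1) + (0) = 1
  T: (-2) − (-3) − 2·(-1) + (1) + (-1) = 3
So the dimensions are [M L T³].

M: 1, L: 1, T: 3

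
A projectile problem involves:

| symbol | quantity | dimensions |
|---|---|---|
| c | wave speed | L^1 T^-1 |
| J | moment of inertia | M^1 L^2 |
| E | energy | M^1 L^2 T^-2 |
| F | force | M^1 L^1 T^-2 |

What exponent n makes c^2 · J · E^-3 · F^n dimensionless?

Balance the M exponent: (1)·n from F, plus 2·(0) + (1) − 3·(1) = -2 from the rest, must sum to zero.
n − 2 = 0, so n = 2.

2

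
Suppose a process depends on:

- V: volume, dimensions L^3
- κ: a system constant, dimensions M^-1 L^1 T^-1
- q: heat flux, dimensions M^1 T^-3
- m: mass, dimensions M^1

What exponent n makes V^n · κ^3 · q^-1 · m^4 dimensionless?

-1

Balance the L exponent: (3)·n from V, plus 3·(1) − (0) + 4·(0) = 3 from the rest, must sum to zero.
3n + 3 = 0, so n = -1.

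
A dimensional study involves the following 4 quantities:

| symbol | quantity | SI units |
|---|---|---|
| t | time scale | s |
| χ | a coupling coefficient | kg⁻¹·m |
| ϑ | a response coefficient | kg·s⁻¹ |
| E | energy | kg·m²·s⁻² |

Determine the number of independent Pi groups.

1

There are 4 variables and 3 base dimensions (M, L, T).
The dimension matrix has rank 3.
Independent dimensionless groups: 4 − 3 = 1.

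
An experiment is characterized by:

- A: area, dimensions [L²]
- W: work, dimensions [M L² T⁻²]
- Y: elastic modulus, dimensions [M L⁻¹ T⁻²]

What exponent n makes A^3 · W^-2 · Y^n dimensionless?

2

Balance the M exponent: (1)·n from Y, plus 3·(0) − 2·(1) = -2 from the rest, must sum to zero.
n − 2 = 0, so n = 2.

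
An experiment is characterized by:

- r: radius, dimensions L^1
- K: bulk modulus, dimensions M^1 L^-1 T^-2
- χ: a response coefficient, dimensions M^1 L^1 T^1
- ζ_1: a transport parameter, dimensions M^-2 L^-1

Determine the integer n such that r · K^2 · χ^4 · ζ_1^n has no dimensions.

3

Balance the M exponent: (-2)·n from ζ_1, plus (0) + 2·(1) + 4·(1) = 6 from the rest, must sum to zero.
-2n + 6 = 0, so n = 3.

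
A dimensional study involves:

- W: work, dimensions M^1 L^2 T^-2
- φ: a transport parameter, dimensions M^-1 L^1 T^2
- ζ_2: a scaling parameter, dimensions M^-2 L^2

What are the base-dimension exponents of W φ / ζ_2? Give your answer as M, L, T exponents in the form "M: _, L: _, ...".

Collect each base-dimension exponent across the product:
  M: (1) + (-1) − (-2) = 2
  L: (2) + (1) − (2) = 1
  T: (-2) + (2) − (0) = 0
So the dimensions are [M² L].

M: 2, L: 1, T: 0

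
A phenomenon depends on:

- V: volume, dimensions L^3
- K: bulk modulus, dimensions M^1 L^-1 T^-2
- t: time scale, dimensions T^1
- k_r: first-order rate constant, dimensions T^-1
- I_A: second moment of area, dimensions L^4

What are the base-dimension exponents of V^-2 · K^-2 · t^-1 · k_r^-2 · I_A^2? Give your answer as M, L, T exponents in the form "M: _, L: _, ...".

Collect each base-dimension exponent across the product:
  M: −2·(0) − 2·(1) − (0) − 2·(0) + 2·(0) = -2
  L: −2·(3) − 2·(-1) − (0) − 2·(0) + 2·(4) = 4
  T: −2·(0) − 2·(-2) − (1) − 2·(-1) + 2·(0) = 5
So the dimensions are [M⁻² L⁴ T⁵].

M: -2, L: 4, T: 5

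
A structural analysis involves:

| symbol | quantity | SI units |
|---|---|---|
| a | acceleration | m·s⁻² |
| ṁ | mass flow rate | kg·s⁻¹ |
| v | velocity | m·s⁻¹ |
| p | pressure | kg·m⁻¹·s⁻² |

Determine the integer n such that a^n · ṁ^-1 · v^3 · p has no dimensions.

-2

Balance the L exponent: (1)·n from a, plus −(0) + 3·(1) + (-1) = 2 from the rest, must sum to zero.
n + 2 = 0, so n = -2.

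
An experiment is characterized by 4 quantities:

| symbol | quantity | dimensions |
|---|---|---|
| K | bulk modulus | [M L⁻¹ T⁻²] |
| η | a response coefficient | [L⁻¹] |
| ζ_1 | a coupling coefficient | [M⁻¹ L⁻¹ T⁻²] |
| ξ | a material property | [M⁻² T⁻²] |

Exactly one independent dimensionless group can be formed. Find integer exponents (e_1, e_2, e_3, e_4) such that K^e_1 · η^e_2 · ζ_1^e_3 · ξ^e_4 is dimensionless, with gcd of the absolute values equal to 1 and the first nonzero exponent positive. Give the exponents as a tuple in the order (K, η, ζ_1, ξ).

M: e_1·(1) + e_2·(0) + e_3·(-1) + e_4·(-2) = 0
L: e_1·(-1) + e_2·(-1) + e_3·(-1) + e_4·(0) = 0
T: e_1·(-2) + e_2·(0) + e_3·(-2) + e_4·(-2) = 0
Solving this homogeneous linear system for the smallest-integer solution (first nonzero entry positive) gives (1, 2, -3, 2).

(1, 2, -3, 2)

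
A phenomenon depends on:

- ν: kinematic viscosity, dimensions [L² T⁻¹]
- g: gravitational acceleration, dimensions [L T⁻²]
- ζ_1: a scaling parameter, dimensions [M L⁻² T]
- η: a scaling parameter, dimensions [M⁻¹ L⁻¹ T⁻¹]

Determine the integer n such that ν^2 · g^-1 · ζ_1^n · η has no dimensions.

1

Balance the M exponent: (1)·n from ζ_1, plus 2·(0) − (0) + (-1) = -1 from the rest, must sum to zero.
n − 1 = 0, so n = 1.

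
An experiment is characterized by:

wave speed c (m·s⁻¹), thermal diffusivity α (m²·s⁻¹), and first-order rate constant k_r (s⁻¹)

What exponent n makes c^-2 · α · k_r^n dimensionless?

1

Balance the T exponent: (-1)·n from k_r, plus −2·(-1) + (-1) = 1 from the rest, must sum to zero.
−n + 1 = 0, so n = 1.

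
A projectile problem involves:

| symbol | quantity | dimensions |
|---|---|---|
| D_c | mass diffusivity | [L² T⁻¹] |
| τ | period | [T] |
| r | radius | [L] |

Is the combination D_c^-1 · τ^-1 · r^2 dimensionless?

yes

Sum the exponent of each base dimension across the product:
  L: −[D_c]_L − [τ]_L + 2·[r]_L = −(2) − (0) + 2·(1) = 0
  T: −[D_c]_T − [τ]_T + 2·[r]_T = −(-1) − (1) + 2·(0) = 0
All base exponents vanish — dimensionless.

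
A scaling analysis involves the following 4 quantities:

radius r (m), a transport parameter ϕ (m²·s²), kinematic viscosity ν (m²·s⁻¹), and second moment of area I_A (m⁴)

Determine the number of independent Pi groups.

There are 4 variables and 2 base dimensions (L, T).
The dimension matrix has rank 2.
Independent dimensionless groups: 4 − 2 = 2.

2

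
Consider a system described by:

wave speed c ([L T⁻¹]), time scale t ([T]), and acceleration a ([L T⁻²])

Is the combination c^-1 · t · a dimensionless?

Sum the exponent of each base dimension across the product:
  L: −[c]_L + [t]_L + [a]_L = −(1) + (0) + (1) = 0
  T: −[c]_T + [t]_T + [a]_T = −(-1) + (1) + (-2) = 0
All base exponents vanish — dimensionless.

yes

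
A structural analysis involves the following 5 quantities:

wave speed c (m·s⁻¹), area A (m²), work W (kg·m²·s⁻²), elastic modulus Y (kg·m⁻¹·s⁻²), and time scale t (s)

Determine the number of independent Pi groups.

There are 5 variables and 3 base dimensions (M, L, T).
The dimension matrix has rank 3.
Independent dimensionless groups: 5 − 3 = 2.

2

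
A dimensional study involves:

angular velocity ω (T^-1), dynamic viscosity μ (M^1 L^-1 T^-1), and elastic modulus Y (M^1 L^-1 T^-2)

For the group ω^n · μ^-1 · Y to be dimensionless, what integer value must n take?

-1

Balance the T exponent: (-1)·n from ω, plus −(-1) + (-2) = -1 from the rest, must sum to zero.
−n − 1 = 0, so n = -1.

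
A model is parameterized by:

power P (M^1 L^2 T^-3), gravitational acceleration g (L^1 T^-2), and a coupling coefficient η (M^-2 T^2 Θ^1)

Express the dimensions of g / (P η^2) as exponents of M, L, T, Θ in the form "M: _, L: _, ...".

Collect each base-dimension exponent across the product:
  M: −(1) + (0) − 2·(-2) = 3
  L: −(2) + (1) − 2·(0) = -1
  T: −(-3) + (-2) − 2·(2) = -3
  Θ: −(0) + (0) − 2·(1) = -2
So the dimensions are [M³ L⁻¹ T⁻³ Θ⁻²].

M: 3, L: -1, T: -3, Θ: -2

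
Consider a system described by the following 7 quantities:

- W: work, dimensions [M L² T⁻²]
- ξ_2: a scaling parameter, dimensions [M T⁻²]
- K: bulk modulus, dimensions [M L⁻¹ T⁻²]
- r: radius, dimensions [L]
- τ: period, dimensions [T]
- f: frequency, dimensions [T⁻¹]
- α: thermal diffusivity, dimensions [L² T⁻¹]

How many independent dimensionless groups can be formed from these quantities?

4

There are 7 variables and 3 base dimensions (M, L, T).
The dimension matrix has rank 3.
Independent dimensionless groups: 7 − 3 = 4.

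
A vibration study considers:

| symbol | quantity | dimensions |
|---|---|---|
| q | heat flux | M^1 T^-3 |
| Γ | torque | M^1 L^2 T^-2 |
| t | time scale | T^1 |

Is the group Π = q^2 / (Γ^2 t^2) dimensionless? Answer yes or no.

Sum the exponent of each base dimension across the product:
  M: 2·[q]_M − 2·[Γ]_M − 2·[t]_M = 2·(1) − 2·(1) − 2·(0) = 0
  L: 2·[q]_L − 2·[Γ]_L − 2·[t]_L = 2·(0) − 2·(2) − 2·(0) = -4
  T: 2·[q]_T − 2·[Γ]_T − 2·[t]_T = 2·(-3) − 2·(-2) − 2·(1) = -4
Net dimensions [L⁻⁴ T⁻⁴] ≠ [1] — not dimensionless.

no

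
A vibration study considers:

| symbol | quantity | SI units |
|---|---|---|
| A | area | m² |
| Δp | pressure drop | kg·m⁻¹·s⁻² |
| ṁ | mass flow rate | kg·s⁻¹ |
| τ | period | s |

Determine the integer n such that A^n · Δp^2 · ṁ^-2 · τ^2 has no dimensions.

1

Balance the L exponent: (2)·n from A, plus 2·(-1) − 2·(0) + 2·(0) = -2 from the rest, must sum to zero.
2n − 2 = 0, so n = 1.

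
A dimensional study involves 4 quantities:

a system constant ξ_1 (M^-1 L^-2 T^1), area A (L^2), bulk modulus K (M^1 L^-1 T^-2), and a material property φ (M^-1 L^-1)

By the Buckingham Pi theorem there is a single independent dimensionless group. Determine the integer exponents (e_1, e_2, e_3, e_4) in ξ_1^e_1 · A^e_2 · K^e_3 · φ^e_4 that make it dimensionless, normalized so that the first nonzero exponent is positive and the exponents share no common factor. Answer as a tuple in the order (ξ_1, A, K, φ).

(2, 2, 1, -1)

M: e_1·(-1) + e_2·(0) + e_3·(1) + e_4·(-1) = 0
L: e_1·(-2) + e_2·(2) + e_3·(-1) + e_4·(-1) = 0
T: e_1·(1) + e_2·(0) + e_3·(-2) + e_4·(0) = 0
Solving this homogeneous linear system for the smallest-integer solution (first nonzero entry positive) gives (2, 2, 1, -1).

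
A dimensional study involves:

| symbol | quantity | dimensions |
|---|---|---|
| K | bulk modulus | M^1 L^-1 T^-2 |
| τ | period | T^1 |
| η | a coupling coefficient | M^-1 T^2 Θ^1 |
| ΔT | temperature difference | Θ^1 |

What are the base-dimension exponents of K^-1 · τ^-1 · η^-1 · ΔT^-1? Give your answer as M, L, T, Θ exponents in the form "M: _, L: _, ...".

Collect each base-dimension exponent across the product:
  M: −(1) − (0) − (-1) − (0) = 0
  L: −(-1) − (0) − (0) − (0) = 1
  T: −(-2) − (1) − (2) − (0) = -1
  Θ: −(0) − (0) − (1) − (1) = -2
So the dimensions are [L T⁻¹ Θ⁻²].

M: 0, L: 1, T: -1, Θ: -2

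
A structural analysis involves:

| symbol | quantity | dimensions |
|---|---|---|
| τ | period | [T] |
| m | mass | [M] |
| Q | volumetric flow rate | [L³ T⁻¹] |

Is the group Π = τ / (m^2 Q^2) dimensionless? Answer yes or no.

no

Sum the exponent of each base dimension across the product:
  M: [τ]_M − 2·[m]_M − 2·[Q]_M = (0) − 2·(1) − 2·(0) = -2
  L: [τ]_L − 2·[m]_L − 2·[Q]_L = (0) − 2·(0) − 2·(3) = -6
  T: [τ]_T − 2·[m]_T − 2·[Q]_T = (1) − 2·(0) − 2·(-1) = 3
Net dimensions [M⁻² L⁻⁶ T³] ≠ [1] — not dimensionless.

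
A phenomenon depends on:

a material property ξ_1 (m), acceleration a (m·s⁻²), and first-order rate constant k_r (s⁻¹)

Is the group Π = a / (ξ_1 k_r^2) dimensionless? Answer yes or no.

Sum the exponent of each base dimension across the product:
  L: −[ξ_1]_L + [a]_L − 2·[k_r]_L = −(1) + (1) − 2·(0) = 0
  T: −[ξ_1]_T + [a]_T − 2·[k_r]_T = −(0) + (-2) − 2·(-1) = 0
All base exponents vanish — dimensionless.

yes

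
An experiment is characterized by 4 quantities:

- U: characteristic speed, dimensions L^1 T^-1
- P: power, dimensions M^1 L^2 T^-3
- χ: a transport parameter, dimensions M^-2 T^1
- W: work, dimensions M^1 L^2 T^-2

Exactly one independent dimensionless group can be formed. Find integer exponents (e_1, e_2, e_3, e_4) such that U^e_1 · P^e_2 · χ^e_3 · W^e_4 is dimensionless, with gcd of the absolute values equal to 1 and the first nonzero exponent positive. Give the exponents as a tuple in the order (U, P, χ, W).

(4, -1, -1, -1)

M: e_1·(0) + e_2·(1) + e_3·(-2) + e_4·(1) = 0
L: e_1·(1) + e_2·(2) + e_3·(0) + e_4·(2) = 0
T: e_1·(-1) + e_2·(-3) + e_3·(1) + e_4·(-2) = 0
Solving this homogeneous linear system for the smallest-integer solution (first nonzero entry positive) gives (4, -1, -1, -1).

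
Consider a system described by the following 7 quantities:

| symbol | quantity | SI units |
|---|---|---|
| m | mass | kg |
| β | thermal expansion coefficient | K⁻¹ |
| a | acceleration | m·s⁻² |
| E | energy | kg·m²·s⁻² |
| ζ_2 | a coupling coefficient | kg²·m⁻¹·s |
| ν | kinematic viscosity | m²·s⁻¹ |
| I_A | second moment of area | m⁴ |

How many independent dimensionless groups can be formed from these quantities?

3

There are 7 variables and 4 base dimensions (M, L, T, Θ).
The dimension matrix has rank 4.
Independent dimensionless groups: 7 − 4 = 3.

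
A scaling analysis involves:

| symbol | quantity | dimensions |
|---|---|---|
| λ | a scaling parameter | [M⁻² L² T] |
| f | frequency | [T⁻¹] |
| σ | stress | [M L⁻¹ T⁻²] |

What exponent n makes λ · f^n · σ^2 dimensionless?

-3

Balance the T exponent: (-1)·n from f, plus (1) + 2·(-2) = -3 from the rest, must sum to zero.
−n − 3 = 0, so n = -3.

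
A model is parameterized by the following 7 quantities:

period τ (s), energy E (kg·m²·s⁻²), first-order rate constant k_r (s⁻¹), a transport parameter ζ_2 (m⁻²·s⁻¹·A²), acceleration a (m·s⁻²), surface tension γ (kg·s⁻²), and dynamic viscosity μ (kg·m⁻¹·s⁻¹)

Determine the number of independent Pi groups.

There are 7 variables and 4 base dimensions (M, L, T, I).
The dimension matrix has rank 4.
Independent dimensionless groups: 7 − 4 = 3.

3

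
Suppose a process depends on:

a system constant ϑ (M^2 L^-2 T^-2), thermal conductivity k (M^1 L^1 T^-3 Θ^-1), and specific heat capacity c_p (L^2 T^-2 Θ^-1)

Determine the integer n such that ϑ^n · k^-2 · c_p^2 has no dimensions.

1

Balance the M exponent: (2)·n from ϑ, plus −2·(1) + 2·(0) = -2 from the rest, must sum to zero.
2n − 2 = 0, so n = 1.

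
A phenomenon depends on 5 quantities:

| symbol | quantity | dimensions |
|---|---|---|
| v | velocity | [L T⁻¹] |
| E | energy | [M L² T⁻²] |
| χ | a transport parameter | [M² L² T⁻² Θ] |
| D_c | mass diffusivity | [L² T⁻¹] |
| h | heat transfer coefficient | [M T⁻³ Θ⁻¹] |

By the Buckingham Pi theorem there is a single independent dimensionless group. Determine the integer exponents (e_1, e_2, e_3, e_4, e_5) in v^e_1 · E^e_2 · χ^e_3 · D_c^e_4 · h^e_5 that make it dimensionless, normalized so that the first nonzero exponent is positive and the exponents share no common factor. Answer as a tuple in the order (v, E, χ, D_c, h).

(2, 3, -1, -3, -1)

M: e_1·(0) + e_2·(1) + e_3·(2) + e_4·(0) + e_5·(1) = 0
L: e_1·(1) + e_2·(2) + e_3·(2) + e_4·(2) + e_5·(0) = 0
T: e_1·(-1) + e_2·(-2) + e_3·(-2) + e_4·(-1) + e_5·(-3) = 0
Θ: e_1·(0) + e_2·(0) + e_3·(1) + e_4·(0) + e_5·(-1) = 0
Solving this homogeneous linear system for the smallest-integer solution (first nonzero entry positive) gives (2, 3, -1, -3, -1).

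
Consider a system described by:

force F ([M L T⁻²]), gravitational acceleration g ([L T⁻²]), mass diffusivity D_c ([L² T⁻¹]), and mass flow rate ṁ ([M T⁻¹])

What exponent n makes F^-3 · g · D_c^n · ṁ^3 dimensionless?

Balance the L exponent: (2)·n from D_c, plus −3·(1) + (1) + 3·(0) = -2 from the rest, must sum to zero.
2n − 2 = 0, so n = 1.

1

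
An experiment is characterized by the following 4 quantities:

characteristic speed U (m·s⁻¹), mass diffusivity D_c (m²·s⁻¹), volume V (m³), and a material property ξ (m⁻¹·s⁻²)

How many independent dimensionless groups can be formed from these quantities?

There are 4 variables and 2 base dimensions (L, T).
The dimension matrix has rank 2.
Independent dimensionless groups: 4 − 2 = 2.

2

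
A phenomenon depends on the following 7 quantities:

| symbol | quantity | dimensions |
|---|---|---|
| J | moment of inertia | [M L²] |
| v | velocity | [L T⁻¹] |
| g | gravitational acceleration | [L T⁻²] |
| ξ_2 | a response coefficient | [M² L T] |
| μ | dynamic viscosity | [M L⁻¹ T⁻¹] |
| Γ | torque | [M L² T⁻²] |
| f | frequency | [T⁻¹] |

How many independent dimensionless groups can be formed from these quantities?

4

There are 7 variables and 3 base dimensions (M, L, T).
The dimension matrix has rank 3.
Independent dimensionless groups: 7 − 3 = 4.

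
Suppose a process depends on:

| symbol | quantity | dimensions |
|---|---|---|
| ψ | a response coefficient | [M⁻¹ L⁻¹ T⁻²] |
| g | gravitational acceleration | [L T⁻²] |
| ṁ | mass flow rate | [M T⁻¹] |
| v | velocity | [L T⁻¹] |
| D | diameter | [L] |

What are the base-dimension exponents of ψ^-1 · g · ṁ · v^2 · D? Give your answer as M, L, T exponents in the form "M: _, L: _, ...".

Collect each base-dimension exponent across the product:
  M: −(-1) + (0) + (1) + 2·(0) + (0) = 2
  L: −(-1) + (1) + (0) + 2·(1) + (1) = 5
  T: −(-2) + (-2) + (-1) + 2·(-1) + (0) = -3
So the dimensions are [M² L⁵ T⁻³].

M: 2, L: 5, T: -3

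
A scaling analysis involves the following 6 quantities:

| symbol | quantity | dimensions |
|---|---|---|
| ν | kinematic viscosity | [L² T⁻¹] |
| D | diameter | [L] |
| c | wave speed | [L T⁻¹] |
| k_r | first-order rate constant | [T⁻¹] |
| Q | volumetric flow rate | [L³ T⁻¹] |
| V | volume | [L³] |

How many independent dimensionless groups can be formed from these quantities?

4

There are 6 variables and 2 base dimensions (L, T).
The dimension matrix has rank 2.
Independent dimensionless groups: 6 − 2 = 4.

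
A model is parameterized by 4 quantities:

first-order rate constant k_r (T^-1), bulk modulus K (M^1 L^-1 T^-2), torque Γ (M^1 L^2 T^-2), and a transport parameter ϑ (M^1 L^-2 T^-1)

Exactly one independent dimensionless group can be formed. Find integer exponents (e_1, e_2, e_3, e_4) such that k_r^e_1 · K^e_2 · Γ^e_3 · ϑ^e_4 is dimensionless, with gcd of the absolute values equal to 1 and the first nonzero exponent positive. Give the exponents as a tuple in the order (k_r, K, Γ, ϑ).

M: e_1·(0) + e_2·(1) + e_3·(1) + e_4·(1) = 0
L: e_1·(0) + e_2·(-1) + e_3·(2) + e_4·(-2) = 0
T: e_1·(-1) + e_2·(-2) + e_3·(-2) + e_4·(-1) = 0
Solving this homogeneous linear system for the smallest-integer solution (first nonzero entry positive) gives (3, -4, 1, 3).

(3, -4, 1, 3)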